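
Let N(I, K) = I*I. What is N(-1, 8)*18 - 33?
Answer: -15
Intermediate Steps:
N(I, K) = I²
N(-1, 8)*18 - 33 = (-1)²*18 - 33 = 1*18 - 33 = 18 - 33 = -15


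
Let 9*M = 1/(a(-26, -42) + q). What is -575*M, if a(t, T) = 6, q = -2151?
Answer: 115/3861 ≈ 0.029785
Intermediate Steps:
M = -1/19305 (M = 1/(9*(6 - 2151)) = (1/9)/(-2145) = (1/9)*(-1/2145) = -1/19305 ≈ -5.1800e-5)
-575*M = -575*(-1/19305) = 115/3861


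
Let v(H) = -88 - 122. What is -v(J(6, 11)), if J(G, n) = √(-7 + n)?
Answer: 210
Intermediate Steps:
v(H) = -210
-v(J(6, 11)) = -1*(-210) = 210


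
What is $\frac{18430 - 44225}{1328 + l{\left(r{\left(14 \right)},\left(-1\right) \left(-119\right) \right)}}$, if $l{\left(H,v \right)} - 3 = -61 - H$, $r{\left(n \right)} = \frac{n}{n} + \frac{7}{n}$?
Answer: $- \frac{51590}{2537} \approx -20.335$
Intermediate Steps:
$r{\left(n \right)} = 1 + \frac{7}{n}$
$l{\left(H,v \right)} = -58 - H$ ($l{\left(H,v \right)} = 3 - \left(61 + H\right) = -58 - H$)
$\frac{18430 - 44225}{1328 + l{\left(r{\left(14 \right)},\left(-1\right) \left(-119\right) \right)}} = \frac{18430 - 44225}{1328 - \left(58 + \frac{7 + 14}{14}\right)} = - \frac{25795}{1328 - \left(58 + \frac{1}{14} \cdot 21\right)} = - \frac{25795}{1328 - \frac{119}{2}} = - \frac{25795}{\frac{2537}{2}} = \left(-25795\right) \frac{2}{2537} = - \frac{51590}{2537}$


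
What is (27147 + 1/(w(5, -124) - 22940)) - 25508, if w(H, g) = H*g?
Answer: 38614839/23560 ≈ 1639.0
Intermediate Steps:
(27147 + 1/(w(5, -124) - 22940)) - 25508 = (27147 + 1/(5*(-124) - 22940)) - 25508 = (27147 + 1/(-620 - 22940)) - 25508 = (27147 + 1/(-23560)) - 25508 = (27147 - 1/23560) - 25508 = 639583319/23560 - 25508 = 38614839/23560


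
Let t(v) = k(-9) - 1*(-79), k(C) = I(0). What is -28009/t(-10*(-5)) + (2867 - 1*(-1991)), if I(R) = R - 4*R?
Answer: 355773/79 ≈ 4503.5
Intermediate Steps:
I(R) = -3*R
k(C) = 0 (k(C) = -3*0 = 0)
t(v) = 79 (t(v) = 0 - 1*(-79) = 0 + 79 = 79)
-28009/t(-10*(-5)) + (2867 - 1*(-1991)) = -28009/79 + (2867 - 1*(-1991)) = -28009*1/79 + (2867 + 1991) = -28009/79 + 4858 = 355773/79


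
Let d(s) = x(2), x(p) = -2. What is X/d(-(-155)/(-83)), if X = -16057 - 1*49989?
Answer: 33023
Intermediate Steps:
X = -66046 (X = -16057 - 49989 = -66046)
d(s) = -2
X/d(-(-155)/(-83)) = -66046/(-2) = -66046*(-½) = 33023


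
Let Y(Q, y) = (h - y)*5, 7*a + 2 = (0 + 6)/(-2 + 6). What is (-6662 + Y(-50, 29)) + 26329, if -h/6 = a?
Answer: 136669/7 ≈ 19524.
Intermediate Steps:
a = -1/14 (a = -2/7 + ((0 + 6)/(-2 + 6))/7 = -2/7 + (6/4)/7 = -2/7 + (6*(¼))/7 = -2/7 + (⅐)*(3/2) = -2/7 + 3/14 = -1/14 ≈ -0.071429)
h = 3/7 (h = -6*(-1/14) = 3/7 ≈ 0.42857)
Y(Q, y) = 15/7 - 5*y (Y(Q, y) = (3/7 - y)*5 = 15/7 - 5*y)
(-6662 + Y(-50, 29)) + 26329 = (-6662 + (15/7 - 5*29)) + 26329 = (-6662 + (15/7 - 145)) + 26329 = (-6662 - 1000/7) + 26329 = -47634/7 + 26329 = 136669/7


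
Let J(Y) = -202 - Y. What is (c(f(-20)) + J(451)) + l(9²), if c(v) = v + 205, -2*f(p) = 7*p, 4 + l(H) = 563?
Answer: 181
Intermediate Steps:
l(H) = 559 (l(H) = -4 + 563 = 559)
f(p) = -7*p/2
c(v) = 205 + v
(c(f(-20)) + J(451)) + l(9²) = ((205 - 7/2*(-20)) + (-202 - 1*451)) + 559 = ((205 + 70) + (-202 - 451)) + 559 = (275 - 653) + 559 = -378 + 559 = 181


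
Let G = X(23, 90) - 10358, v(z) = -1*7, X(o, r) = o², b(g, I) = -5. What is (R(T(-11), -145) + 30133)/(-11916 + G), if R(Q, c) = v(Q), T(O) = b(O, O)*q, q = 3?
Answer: -30126/21745 ≈ -1.3854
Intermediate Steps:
T(O) = -15 (T(O) = -5*3 = -15)
v(z) = -7
R(Q, c) = -7
G = -9829 (G = 23² - 10358 = 529 - 10358 = -9829)
(R(T(-11), -145) + 30133)/(-11916 + G) = (-7 + 30133)/(-11916 - 9829) = 30126/(-21745) = 30126*(-1/21745) = -30126/21745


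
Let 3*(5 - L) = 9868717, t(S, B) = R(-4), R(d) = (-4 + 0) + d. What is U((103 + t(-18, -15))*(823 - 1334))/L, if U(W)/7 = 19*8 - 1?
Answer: -3171/9868702 ≈ -0.00032132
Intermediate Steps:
R(d) = -4 + d
t(S, B) = -8 (t(S, B) = -4 - 4 = -8)
U(W) = 1057 (U(W) = 7*(19*8 - 1) = 7*(152 - 1) = 7*151 = 1057)
L = -9868702/3 (L = 5 - ⅓*9868717 = 5 - 9868717/3 = -9868702/3 ≈ -3.2896e+6)
U((103 + t(-18, -15))*(823 - 1334))/L = 1057/(-9868702/3) = 1057*(-3/9868702) = -3171/9868702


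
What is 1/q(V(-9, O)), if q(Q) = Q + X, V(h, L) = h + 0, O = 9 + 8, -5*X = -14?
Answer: -5/31 ≈ -0.16129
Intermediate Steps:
X = 14/5 (X = -⅕*(-14) = 14/5 ≈ 2.8000)
O = 17
V(h, L) = h
q(Q) = 14/5 + Q (q(Q) = Q + 14/5 = 14/5 + Q)
1/q(V(-9, O)) = 1/(14/5 - 9) = 1/(-31/5) = -5/31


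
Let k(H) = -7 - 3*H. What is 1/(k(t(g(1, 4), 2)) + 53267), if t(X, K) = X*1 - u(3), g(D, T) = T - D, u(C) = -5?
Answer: 1/53236 ≈ 1.8784e-5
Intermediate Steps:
t(X, K) = 5 + X (t(X, K) = X*1 - 1*(-5) = X + 5 = 5 + X)
1/(k(t(g(1, 4), 2)) + 53267) = 1/((-7 - 3*(5 + (4 - 1*1))) + 53267) = 1/((-7 - 3*(5 + (4 - 1))) + 53267) = 1/((-7 - 3*(5 + 3)) + 53267) = 1/((-7 - 3*8) + 53267) = 1/((-7 - 24) + 53267) = 1/(-31 + 53267) = 1/53236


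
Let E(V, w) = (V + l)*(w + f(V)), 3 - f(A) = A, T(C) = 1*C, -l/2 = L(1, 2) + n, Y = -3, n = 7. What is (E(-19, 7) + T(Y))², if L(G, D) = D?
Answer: 1157776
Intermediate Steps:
l = -18 (l = -2*(2 + 7) = -2*9 = -18)
T(C) = C
f(A) = 3 - A
E(V, w) = (-18 + V)*(3 + w - V) (E(V, w) = (V - 18)*(w + (3 - V)) = (-18 + V)*(3 + w - V))
(E(-19, 7) + T(Y))² = ((-54 - 1*(-19)² - 18*7 + 21*(-19) - 19*7) - 3)² = ((-54 - 1*361 - 126 - 399 - 133) - 3)² = ((-54 - 361 - 126 - 399 - 133) - 3)² = (-1073 - 3)² = (-1076)² = 1157776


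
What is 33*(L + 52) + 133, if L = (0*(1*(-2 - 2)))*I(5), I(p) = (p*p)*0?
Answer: 1849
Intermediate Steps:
I(p) = 0 (I(p) = p²*0 = 0)
L = 0 (L = (0*(1*(-2 - 2)))*0 = (0*(1*(-4)))*0 = (0*(-4))*0 = 0*0 = 0)
33*(L + 52) + 133 = 33*(0 + 52) + 133 = 33*52 + 133 = 1716 + 133 = 1849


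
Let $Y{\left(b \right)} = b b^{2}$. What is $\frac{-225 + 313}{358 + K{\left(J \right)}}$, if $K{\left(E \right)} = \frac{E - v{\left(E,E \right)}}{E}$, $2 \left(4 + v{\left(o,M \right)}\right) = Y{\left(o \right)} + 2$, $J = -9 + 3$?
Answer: $\frac{176}{681} \approx 0.25844$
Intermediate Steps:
$Y{\left(b \right)} = b^{3}$
$J = -6$
$v{\left(o,M \right)} = -3 + \frac{o^{3}}{2}$ ($v{\left(o,M \right)} = -4 + \frac{o^{3} + 2}{2} = -4 + \frac{2 + o^{3}}{2} = -4 + \left(1 + \frac{o^{3}}{2}\right) = -3 + \frac{o^{3}}{2}$)
$K{\left(E \right)} = \frac{3 + E - \frac{E^{3}}{2}}{E}$ ($K{\left(E \right)} = \frac{E - \left(-3 + \frac{E^{3}}{2}\right)}{E} = \frac{3 + E - \frac{E^{3}}{2}}{E}$)
$\frac{-225 + 313}{358 + K{\left(J \right)}} = \frac{-225 + 313}{358 + \frac{3 - 6 - \frac{\left(-6\right)^{3}}{2}}{-6}} = \frac{88}{358 - \frac{3 - 6 - -108}{6}} = \frac{88}{358 - \frac{3 - 6 + 108}{6}} = \frac{88}{358 - \frac{35}{2}} = \frac{88}{\frac{681}{2}} = 88 \cdot \frac{2}{681} = \frac{176}{681}$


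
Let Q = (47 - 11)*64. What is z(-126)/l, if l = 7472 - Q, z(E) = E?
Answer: -63/2584 ≈ -0.024381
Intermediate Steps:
Q = 2304 (Q = 36*64 = 2304)
l = 5168 (l = 7472 - 1*2304 = 7472 - 2304 = 5168)
z(-126)/l = -126/5168 = -126*1/5168 = -63/2584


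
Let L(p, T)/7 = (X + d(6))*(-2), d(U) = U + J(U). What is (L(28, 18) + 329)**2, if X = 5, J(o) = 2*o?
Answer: 49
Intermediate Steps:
d(U) = 3*U (d(U) = U + 2*U = 3*U)
L(p, T) = -322 (L(p, T) = 7*((5 + 3*6)*(-2)) = 7*((5 + 18)*(-2)) = 7*(23*(-2)) = 7*(-46) = -322)
(L(28, 18) + 329)**2 = (-322 + 329)**2 = 7**2 = 49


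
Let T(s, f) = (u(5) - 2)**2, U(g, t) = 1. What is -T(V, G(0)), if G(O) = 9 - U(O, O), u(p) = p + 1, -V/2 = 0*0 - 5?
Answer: -16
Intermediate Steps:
V = 10 (V = -2*(0*0 - 5) = -2*(0 - 5) = -2*(-5) = 10)
u(p) = 1 + p
G(O) = 8 (G(O) = 9 - 1*1 = 9 - 1 = 8)
T(s, f) = 16 (T(s, f) = ((1 + 5) - 2)**2 = (6 - 2)**2 = 4**2 = 16)
-T(V, G(0)) = -1*16 = -16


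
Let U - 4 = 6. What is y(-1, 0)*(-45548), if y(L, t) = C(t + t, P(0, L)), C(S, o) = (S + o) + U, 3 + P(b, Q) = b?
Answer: -318836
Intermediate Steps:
U = 10 (U = 4 + 6 = 10)
P(b, Q) = -3 + b
C(S, o) = 10 + S + o (C(S, o) = (S + o) + 10 = 10 + S + o)
y(L, t) = 7 + 2*t (y(L, t) = 10 + (t + t) + (-3 + 0) = 10 + 2*t - 3 = 7 + 2*t)
y(-1, 0)*(-45548) = (7 + 2*0)*(-45548) = (7 + 0)*(-45548) = 7*(-45548) = -318836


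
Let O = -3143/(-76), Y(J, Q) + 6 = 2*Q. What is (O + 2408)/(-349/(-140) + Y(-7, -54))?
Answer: -6515285/296609 ≈ -21.966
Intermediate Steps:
Y(J, Q) = -6 + 2*Q
O = 3143/76 (O = -3143*(-1/76) = 3143/76 ≈ 41.355)
(O + 2408)/(-349/(-140) + Y(-7, -54)) = (3143/76 + 2408)/(-349/(-140) + (-6 + 2*(-54))) = 186151/(76*(-349*(-1/140) + (-6 - 108))) = 186151/(76*(349/140 - 114)) = 186151/(76*(-15611/140)) = (186151/76)*(-140/15611) = -6515285/296609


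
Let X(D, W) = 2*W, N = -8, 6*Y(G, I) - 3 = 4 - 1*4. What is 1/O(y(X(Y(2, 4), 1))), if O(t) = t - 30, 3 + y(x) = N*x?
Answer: -1/49 ≈ -0.020408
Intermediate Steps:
Y(G, I) = ½ (Y(G, I) = ½ + (4 - 1*4)/6 = ½ + (4 - 4)/6 = ½ + (⅙)*0 = ½ + 0 = ½)
y(x) = -3 - 8*x
O(t) = -30 + t
1/O(y(X(Y(2, 4), 1))) = 1/(-30 + (-3 - 16)) = 1/(-30 - 19) = 1/(-49) = -1/49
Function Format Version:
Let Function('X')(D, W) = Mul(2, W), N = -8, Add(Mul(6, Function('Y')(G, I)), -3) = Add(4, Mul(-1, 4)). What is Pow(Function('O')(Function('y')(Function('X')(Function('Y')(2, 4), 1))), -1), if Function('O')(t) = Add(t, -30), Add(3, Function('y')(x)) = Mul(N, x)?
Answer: Rational(-1, 49) ≈ -0.020408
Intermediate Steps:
Function('Y')(G, I) = Rational(1, 2) (Function('Y')(G, I) = Add(Rational(1, 2), Mul(Rational(1, 6), Add(4, Mul(-1, 4)))) = Add(Rational(1, 2), Mul(Rational(1, 6), Add(4, -4))) = Add(Rational(1, 2), Mul(Rational(1, 6), 0)) = Add(Rational(1, 2), 0) = Rational(1, 2))
Function('y')(x) = Add(-3, Mul(-8, x))
Function('O')(t) = Add(-30, t)
Pow(Function('O')(Function('y')(Function('X')(Function('Y')(2, 4), 1))), -1) = Pow(Add(-30, Add(-3, Mul(-8, Mul(2, 1)))), -1) = Pow(Add(-30, Add(-3, Mul(-8, 2))), -1) = Pow(Add(-30, Add(-3, -16)), -1) = Pow(Add(-30, -19), -1) = Pow(-49, -1) = Rational(-1, 49)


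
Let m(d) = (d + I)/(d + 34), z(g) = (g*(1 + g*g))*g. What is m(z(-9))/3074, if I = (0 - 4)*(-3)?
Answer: 3327/10261012 ≈ 0.00032424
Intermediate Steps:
z(g) = g²*(1 + g²) (z(g) = (g*(1 + g²))*g = g²*(1 + g²))
I = 12 (I = -4*(-3) = 12)
m(d) = (12 + d)/(34 + d) (m(d) = (d + 12)/(d + 34) = (12 + d)/(34 + d))
m(z(-9))/3074 = ((12 + ((-9)² + (-9)⁴))/(34 + ((-9)² + (-9)⁴)))/3074 = ((12 + (81 + 6561))/(34 + (81 + 6561)))*(1/3074) = ((12 + 6642)/(34 + 6642))*(1/3074) = (6654/6676)*(1/3074) = ((1/6676)*6654)*(1/3074) = (3327/3338)*(1/3074) = 3327/10261012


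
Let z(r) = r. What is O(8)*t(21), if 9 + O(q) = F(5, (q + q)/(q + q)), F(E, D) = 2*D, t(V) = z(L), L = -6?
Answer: 42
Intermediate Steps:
t(V) = -6
O(q) = -7 (O(q) = -9 + 2*((q + q)/(q + q)) = -9 + 2*((2*q)/((2*q))) = -9 + 2*((2*q)*(1/(2*q))) = -9 + 2*1 = -9 + 2 = -7)
O(8)*t(21) = -7*(-6) = 42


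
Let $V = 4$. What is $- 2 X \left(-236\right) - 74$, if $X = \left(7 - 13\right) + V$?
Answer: $-1018$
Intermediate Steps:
$X = -2$ ($X = \left(7 - 13\right) + 4 = -6 + 4 = -2$)
$- 2 X \left(-236\right) - 74 = \left(-2\right) \left(-2\right) \left(-236\right) - 74 = 4 \left(-236\right) - 74 = -944 - 74 = -1018$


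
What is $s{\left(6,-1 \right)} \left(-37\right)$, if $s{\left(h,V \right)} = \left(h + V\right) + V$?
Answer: $-148$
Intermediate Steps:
$s{\left(h,V \right)} = h + 2 V$ ($s{\left(h,V \right)} = \left(V + h\right) + V = h + 2 V$)
$s{\left(6,-1 \right)} \left(-37\right) = \left(6 + 2 \left(-1\right)\right) \left(-37\right) = \left(6 - 2\right) \left(-37\right) = 4 \left(-37\right) = -148$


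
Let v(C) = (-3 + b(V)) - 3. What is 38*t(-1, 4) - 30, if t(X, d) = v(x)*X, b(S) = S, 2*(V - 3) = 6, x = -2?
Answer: -30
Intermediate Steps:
V = 6 (V = 3 + (½)*6 = 3 + 3 = 6)
v(C) = 0 (v(C) = (-3 + 6) - 3 = 3 - 3 = 0)
t(X, d) = 0 (t(X, d) = 0*X = 0)
38*t(-1, 4) - 30 = 38*0 - 30 = 0 - 30 = -30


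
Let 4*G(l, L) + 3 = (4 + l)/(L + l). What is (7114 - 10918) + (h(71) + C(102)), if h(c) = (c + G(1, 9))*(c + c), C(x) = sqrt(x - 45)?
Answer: 24757/4 + sqrt(57) ≈ 6196.8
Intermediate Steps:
C(x) = sqrt(-45 + x)
G(l, L) = -3/4 + (4 + l)/(4*(L + l)) (G(l, L) = -3/4 + ((4 + l)/(L + l))/4 = -3/4 + (4 + l)/(4*(L + l)))
h(c) = 2*c*(-5/8 + c) (h(c) = (c + (1 - 3/4*9 - 1/2*1)/(9 + 1))*(c + c) = (c + (1 - 27/4 - 1/2)/10)*(2*c) = (c + (1/10)*(-25/4))*(2*c) = (c - 5/8)*(2*c) = (-5/8 + c)*(2*c) = 2*c*(-5/8 + c))
(7114 - 10918) + (h(71) + C(102)) = (7114 - 10918) + ((1/4)*71*(-5 + 8*71) + sqrt(-45 + 102)) = -3804 + ((1/4)*71*(-5 + 568) + sqrt(57)) = -3804 + ((1/4)*71*563 + sqrt(57)) = -3804 + (39973/4 + sqrt(57)) = 24757/4 + sqrt(57)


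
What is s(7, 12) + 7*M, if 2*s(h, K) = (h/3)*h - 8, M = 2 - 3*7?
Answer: -773/6 ≈ -128.83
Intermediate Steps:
M = -19 (M = 2 - 21 = -19)
s(h, K) = -4 + h**2/6 (s(h, K) = ((h/3)*h - 8)/2 = (h**2/3 - 8)/2 = (-8 + h**2/3)/2 = -4 + h**2/6)
s(7, 12) + 7*M = (-4 + (1/6)*7**2) + 7*(-19) = (-4 + (1/6)*49) - 133 = (-4 + 49/6) - 133 = 25/6 - 133 = -773/6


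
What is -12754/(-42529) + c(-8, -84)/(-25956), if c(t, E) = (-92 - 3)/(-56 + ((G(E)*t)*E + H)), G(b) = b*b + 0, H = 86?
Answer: 1569693182973743/5234238764847288 ≈ 0.29989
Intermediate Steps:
G(b) = b² (G(b) = b² + 0 = b²)
c(t, E) = -95/(30 + t*E³) (c(t, E) = (-92 - 3)/(-56 + ((E²*t)*E + 86)) = -95/(-56 + ((t*E²)*E + 86)) = -95/(-56 + (t*E³ + 86)) = -95/(-56 + (86 + t*E³)) = -95/(30 + t*E³))
-12754/(-42529) + c(-8, -84)/(-25956) = -12754/(-42529) - 95/(30 - 8*(-84)³)/(-25956) = -12754*(-1/42529) - 95/(30 - 8*(-592704))*(-1/25956) = 12754/42529 - 95/(30 + 4741632)*(-1/25956) = 12754/42529 - 95/4741662*(-1/25956) = 12754/42529 + 95/123074578872 = 1569693182973743/5234238764847288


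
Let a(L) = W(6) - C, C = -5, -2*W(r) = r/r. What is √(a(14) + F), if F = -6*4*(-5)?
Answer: √498/2 ≈ 11.158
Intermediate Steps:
W(r) = -½ (W(r) = -r/(2*r) = -½*1 = -½)
a(L) = 9/2 (a(L) = -½ - 1*(-5) = -½ + 5 = 9/2)
F = 120 (F = -24*(-5) = 120)
√(a(14) + F) = √(9/2 + 120) = √(249/2) = √498/2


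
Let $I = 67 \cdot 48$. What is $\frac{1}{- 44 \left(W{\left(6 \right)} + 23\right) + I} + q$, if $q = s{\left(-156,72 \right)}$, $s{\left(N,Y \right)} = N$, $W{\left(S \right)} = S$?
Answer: $- \frac{302639}{1940} \approx -156.0$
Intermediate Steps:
$I = 3216$
$q = -156$
$\frac{1}{- 44 \left(W{\left(6 \right)} + 23\right) + I} + q = \frac{1}{- 44 \left(6 + 23\right) + 3216} - 156 = \frac{1}{\left(-44\right) 29 + 3216} - 156 = \frac{1}{-1276 + 3216} - 156 = \frac{1}{1940} - 156 = - \frac{302639}{1940}$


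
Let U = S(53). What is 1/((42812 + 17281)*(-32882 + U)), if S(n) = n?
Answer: -1/1972793097 ≈ -5.0690e-10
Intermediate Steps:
U = 53
1/((42812 + 17281)*(-32882 + U)) = 1/((42812 + 17281)*(-32882 + 53)) = 1/(60093*(-32829)) = 1/(-1972793097) = -1/1972793097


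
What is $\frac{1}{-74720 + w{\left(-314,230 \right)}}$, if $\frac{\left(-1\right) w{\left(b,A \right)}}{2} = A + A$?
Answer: $- \frac{1}{75640} \approx -1.3221 \cdot 10^{-5}$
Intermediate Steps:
$w{\left(b,A \right)} = - 4 A$ ($w{\left(b,A \right)} = - 2 \left(A + A\right) = - 2 \cdot 2 A = - 4 A$)
$\frac{1}{-74720 + w{\left(-314,230 \right)}} = \frac{1}{-74720 - 920} = \frac{1}{-75640} = - \frac{1}{75640}$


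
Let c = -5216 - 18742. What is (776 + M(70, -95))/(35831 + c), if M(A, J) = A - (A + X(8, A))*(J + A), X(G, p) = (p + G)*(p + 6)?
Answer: 150796/11873 ≈ 12.701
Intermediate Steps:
X(G, p) = (6 + p)*(G + p) (X(G, p) = (G + p)*(6 + p) = (6 + p)*(G + p))
c = -23958
M(A, J) = A - (A + J)*(48 + A² + 15*A) (M(A, J) = A - (A + (A² + 6*8 + 6*A + 8*A))*(J + A) = A - (A + (A² + 48 + 6*A + 8*A))*(A + J) = A - (A + (48 + A² + 14*A))*(A + J) = A - (48 + A² + 15*A)*(A + J) = A - (A + J)*(48 + A² + 15*A))
(776 + M(70, -95))/(35831 + c) = (776 + (-1*70³ - 48*(-95) - 47*70 - 15*70² - 1*(-95)*70² - 15*70*(-95)))/(35831 - 23958) = (776 + (-1*343000 + 4560 - 3290 - 15*4900 - 1*(-95)*4900 + 99750))/11873 = (776 + (-343000 + 4560 - 3290 - 73500 + 465500 + 99750))*(1/11873) = (776 + 150020)*(1/11873) = 150796*(1/11873) = 150796/11873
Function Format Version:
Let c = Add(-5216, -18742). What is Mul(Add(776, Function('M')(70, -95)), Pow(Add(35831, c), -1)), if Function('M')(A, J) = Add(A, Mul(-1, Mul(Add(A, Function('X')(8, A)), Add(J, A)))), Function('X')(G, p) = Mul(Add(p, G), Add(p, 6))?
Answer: Rational(150796, 11873) ≈ 12.701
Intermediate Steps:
Function('X')(G, p) = Mul(Add(6, p), Add(G, p)) (Function('X')(G, p) = Mul(Add(G, p), Add(6, p)) = Mul(Add(6, p), Add(G, p)))
c = -23958
Function('M')(A, J) = Add(A, Mul(-1, Add(A, J), Add(48, Pow(A, 2), Mul(15, A)))) (Function('M')(A, J) = Add(A, Mul(-1, Mul(Add(A, Add(Pow(A, 2), Mul(6, 8), Mul(6, A), Mul(8, A))), Add(J, A)))) = Add(A, Mul(-1, Mul(Add(A, Add(Pow(A, 2), 48, Mul(6, A), Mul(8, A))), Add(A, J)))) = Add(A, Mul(-1, Mul(Add(A, Add(48, Pow(A, 2), Mul(14, A))), Add(A, J)))) = Add(A, Mul(-1, Mul(Add(48, Pow(A, 2), Mul(15, A)), Add(A, J)))) = Add(A, Mul(-1, Mul(Add(A, J), Add(48, Pow(A, 2), Mul(15, A))))) = Add(A, Mul(-1, Add(A, J), Add(48, Pow(A, 2), Mul(15, A)))))
Mul(Add(776, Function('M')(70, -95)), Pow(Add(35831, c), -1)) = Mul(Add(776, Add(Mul(-1, Pow(70, 3)), Mul(-48, -95), Mul(-47, 70), Mul(-15, Pow(70, 2)), Mul(-1, -95, Pow(70, 2)), Mul(-15, 70, -95))), Pow(Add(35831, -23958), -1)) = Mul(Add(776, Add(Mul(-1, 343000), 4560, -3290, Mul(-15, 4900), Mul(-1, -95, 4900), 99750)), Pow(11873, -1)) = Mul(Add(776, Add(-343000, 4560, -3290, -73500, 465500, 99750)), Rational(1, 11873)) = Mul(Add(776, 150020), Rational(1, 11873)) = Mul(150796, Rational(1, 11873)) = Rational(150796, 11873)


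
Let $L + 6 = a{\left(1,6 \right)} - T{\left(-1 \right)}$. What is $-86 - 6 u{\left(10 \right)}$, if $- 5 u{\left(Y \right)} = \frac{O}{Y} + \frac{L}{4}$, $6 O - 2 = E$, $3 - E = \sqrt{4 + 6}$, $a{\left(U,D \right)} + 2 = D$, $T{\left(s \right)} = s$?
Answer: $- \frac{431}{5} - \frac{\sqrt{10}}{50} \approx -86.263$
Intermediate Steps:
$a{\left(U,D \right)} = -2 + D$
$E = 3 - \sqrt{10}$ ($E = 3 - \sqrt{4 + 6} = 3 - \sqrt{10} \approx -0.16228$)
$O = \frac{5}{6} - \frac{\sqrt{10}}{6}$ ($O = \frac{1}{3} + \frac{3 - \sqrt{10}}{6} = \frac{1}{3} + \left(\frac{1}{2} - \frac{\sqrt{10}}{6}\right) = \frac{5}{6} - \frac{\sqrt{10}}{6} \approx 0.30629$)
$L = -1$ ($L = -6 + \left(\left(-2 + 6\right) - -1\right) = -6 + \left(4 + 1\right) = -6 + 5 = -1$)
$u{\left(Y \right)} = \frac{1}{20} - \frac{\frac{5}{6} - \frac{\sqrt{10}}{6}}{5 Y}$ ($u{\left(Y \right)} = - \frac{\frac{\frac{5}{6} - \frac{\sqrt{10}}{6}}{Y} - \frac{1}{4}}{5} = - \frac{- \frac{1}{4} + \frac{\frac{5}{6} - \frac{\sqrt{10}}{6}}{Y}}{5} = \frac{1}{20} - \frac{\frac{5}{6} - \frac{\sqrt{10}}{6}}{5 Y}$)
$-86 - 6 u{\left(10 \right)} = -86 - 6 \frac{-10 + 2 \sqrt{10} + 3 \cdot 10}{60 \cdot 10} = -86 - 6 \cdot \frac{1}{60} \cdot \frac{1}{10} \left(-10 + 2 \sqrt{10} + 30\right) = -86 - 6 \cdot \frac{1}{60} \cdot \frac{1}{10} \left(20 + 2 \sqrt{10}\right) = -86 - 6 \left(\frac{1}{30} + \frac{\sqrt{10}}{300}\right) = -86 - \left(\frac{1}{5} + \frac{\sqrt{10}}{50}\right) = - \frac{431}{5} - \frac{\sqrt{10}}{50}$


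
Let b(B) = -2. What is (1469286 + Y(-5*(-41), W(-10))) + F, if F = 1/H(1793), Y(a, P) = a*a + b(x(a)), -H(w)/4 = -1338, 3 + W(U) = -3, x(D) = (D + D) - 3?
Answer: 8088525769/5352 ≈ 1.5113e+6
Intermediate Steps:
x(D) = -3 + 2*D (x(D) = 2*D - 3 = -3 + 2*D)
W(U) = -6 (W(U) = -3 - 3 = -6)
H(w) = 5352 (H(w) = -4*(-1338) = 5352)
Y(a, P) = -2 + a**2 (Y(a, P) = a*a - 2 = a**2 - 2 = -2 + a**2)
F = 1/5352 ≈ 0.00018685
(1469286 + Y(-5*(-41), W(-10))) + F = (1469286 + (-2 + (-5*(-41))**2)) + 1/5352 = (1469286 + (-2 + 205**2)) + 1/5352 = (1469286 + (-2 + 42025)) + 1/5352 = (1469286 + 42023) + 1/5352 = 1511309 + 1/5352 = 8088525769/5352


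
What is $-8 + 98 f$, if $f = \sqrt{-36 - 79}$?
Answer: $-8 + 98 i \sqrt{115} \approx -8.0 + 1050.9 i$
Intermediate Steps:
$f = i \sqrt{115}$ ($f = \sqrt{-115} = i \sqrt{115} \approx 10.724 i$)
$-8 + 98 f = -8 + 98 i \sqrt{115}$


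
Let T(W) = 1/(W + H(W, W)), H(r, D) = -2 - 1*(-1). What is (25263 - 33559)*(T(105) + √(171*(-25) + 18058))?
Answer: -1037/13 - 8296*√13783 ≈ -9.7404e+5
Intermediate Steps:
H(r, D) = -1 (H(r, D) = -2 + 1 = -1)
T(W) = 1/(-1 + W) (T(W) = 1/(W - 1) = 1/(-1 + W))
(25263 - 33559)*(T(105) + √(171*(-25) + 18058)) = (25263 - 33559)*(1/(-1 + 105) + √(171*(-25) + 18058)) = -8296*(1/104 + √(-4275 + 18058)) = -8296*(1/104 + √13783) = -1037/13 - 8296*√13783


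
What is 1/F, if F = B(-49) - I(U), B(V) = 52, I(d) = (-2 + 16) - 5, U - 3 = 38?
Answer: 1/43 ≈ 0.023256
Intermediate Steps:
U = 41 (U = 3 + 38 = 41)
I(d) = 9 (I(d) = 14 - 5 = 9)
F = 43 (F = 52 - 1*9 = 52 - 9 = 43)
1/F = 1/43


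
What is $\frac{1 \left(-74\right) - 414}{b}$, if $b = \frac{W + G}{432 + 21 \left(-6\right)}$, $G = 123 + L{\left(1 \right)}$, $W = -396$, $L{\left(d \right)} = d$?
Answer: $549$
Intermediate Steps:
$G = 124$ ($G = 123 + 1 = 124$)
$b = - \frac{8}{9}$ ($b = \frac{-396 + 124}{432 + 21 \left(-6\right)} = - \frac{272}{432 - 126} = - \frac{272}{306} = \left(-272\right) \frac{1}{306} = - \frac{8}{9} \approx -0.88889$)
$\frac{1 \left(-74\right) - 414}{b} = \frac{1 \left(-74\right) - 414}{- \frac{8}{9}} = \left(-74 - 414\right) \left(- \frac{9}{8}\right) = \left(-488\right) \left(- \frac{9}{8}\right) = 549$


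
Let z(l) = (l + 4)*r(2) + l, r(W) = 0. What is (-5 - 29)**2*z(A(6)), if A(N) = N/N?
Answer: 1156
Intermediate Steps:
A(N) = 1
z(l) = l (z(l) = (l + 4)*0 + l = (4 + l)*0 + l = 0 + l = l)
(-5 - 29)**2*z(A(6)) = (-5 - 29)**2*1 = (-34)**2*1 = 1156*1 = 1156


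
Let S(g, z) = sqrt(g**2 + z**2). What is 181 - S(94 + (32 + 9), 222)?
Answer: 181 - 3*sqrt(7501) ≈ -78.825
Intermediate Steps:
181 - S(94 + (32 + 9), 222) = 181 - sqrt((94 + (32 + 9))**2 + 222**2) = 181 - sqrt((94 + 41)**2 + 49284) = 181 - sqrt(135**2 + 49284) = 181 - sqrt(18225 + 49284) = 181 - sqrt(67509) = 181 - 3*sqrt(7501)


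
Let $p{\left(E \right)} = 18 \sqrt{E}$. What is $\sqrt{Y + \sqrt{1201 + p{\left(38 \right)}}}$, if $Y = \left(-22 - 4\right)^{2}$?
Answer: $\sqrt{676 + \sqrt{1201 + 18 \sqrt{38}}} \approx 26.687$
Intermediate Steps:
$Y = 676$ ($Y = \left(-26\right)^{2} = 676$)
$\sqrt{Y + \sqrt{1201 + p{\left(38 \right)}}} = \sqrt{676 + \sqrt{1201 + 18 \sqrt{38}}}$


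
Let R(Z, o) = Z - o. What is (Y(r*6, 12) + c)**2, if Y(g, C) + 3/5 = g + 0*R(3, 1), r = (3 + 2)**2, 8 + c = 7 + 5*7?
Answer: 840889/25 ≈ 33636.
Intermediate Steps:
c = 34 (c = -8 + (7 + 5*7) = -8 + (7 + 35) = -8 + 42 = 34)
r = 25 (r = 5**2 = 25)
Y(g, C) = -3/5 + g (Y(g, C) = -3/5 + (g + 0*(3 - 1*1)) = -3/5 + (g + 0*(3 - 1)) = -3/5 + (g + 0*2) = -3/5 + (g + 0) = -3/5 + g)
(Y(r*6, 12) + c)**2 = ((-3/5 + 25*6) + 34)**2 = ((-3/5 + 150) + 34)**2 = (747/5 + 34)**2 = (917/5)**2 = 840889/25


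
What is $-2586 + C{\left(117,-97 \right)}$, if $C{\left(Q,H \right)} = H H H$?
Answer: $-915259$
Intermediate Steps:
$C{\left(Q,H \right)} = H^{3}$ ($C{\left(Q,H \right)} = H H^{2} = H^{3}$)
$-2586 + C{\left(117,-97 \right)} = -2586 + \left(-97\right)^{3} = -2586 - 912673 = -915259$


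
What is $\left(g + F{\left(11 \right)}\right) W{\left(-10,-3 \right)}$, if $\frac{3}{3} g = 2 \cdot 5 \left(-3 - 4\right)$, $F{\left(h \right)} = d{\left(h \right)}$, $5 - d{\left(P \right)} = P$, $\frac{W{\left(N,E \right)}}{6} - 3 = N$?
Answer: $3192$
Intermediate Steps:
$W{\left(N,E \right)} = 18 + 6 N$
$d{\left(P \right)} = 5 - P$
$F{\left(h \right)} = 5 - h$
$g = -70$ ($g = 2 \cdot 5 \left(-3 - 4\right) = 10 \left(-3 - 4\right) = 10 \left(-7\right) = -70$)
$\left(g + F{\left(11 \right)}\right) W{\left(-10,-3 \right)} = \left(-70 + \left(5 - 11\right)\right) \left(18 + 6 \left(-10\right)\right) = \left(-70 + \left(5 - 11\right)\right) \left(18 - 60\right) = \left(-70 - 6\right) \left(-42\right) = \left(-76\right) \left(-42\right) = 3192$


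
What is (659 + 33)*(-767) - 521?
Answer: -531285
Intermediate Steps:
(659 + 33)*(-767) - 521 = 692*(-767) - 521 = -530764 - 521 = -531285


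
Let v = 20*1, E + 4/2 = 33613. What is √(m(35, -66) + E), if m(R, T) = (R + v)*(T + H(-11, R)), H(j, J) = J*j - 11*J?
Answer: I*√12369 ≈ 111.22*I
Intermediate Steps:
E = 33611 (E = -2 + 33613 = 33611)
H(j, J) = -11*J + J*j
v = 20
m(R, T) = (20 + R)*(T - 22*R) (m(R, T) = (R + 20)*(T + R*(-11 - 11)) = (20 + R)*(T + R*(-22)) = (20 + R)*(T - 22*R))
√(m(35, -66) + E) = √((-440*35 - 22*35² + 20*(-66) + 35*(-66)) + 33611) = √((-15400 - 22*1225 - 1320 - 2310) + 33611) = √((-15400 - 26950 - 1320 - 2310) + 33611) = √(-45980 + 33611) = √(-12369) = I*√12369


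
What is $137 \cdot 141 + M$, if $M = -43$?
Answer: $19274$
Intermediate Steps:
$137 \cdot 141 + M = 137 \cdot 141 - 43 = 19317 - 43 = 19274$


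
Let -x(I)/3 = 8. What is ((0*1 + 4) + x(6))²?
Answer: 400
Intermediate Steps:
x(I) = -24 (x(I) = -3*8 = -24)
((0*1 + 4) + x(6))² = ((0*1 + 4) - 24)² = ((0 + 4) - 24)² = (4 - 24)² = (-20)² = 400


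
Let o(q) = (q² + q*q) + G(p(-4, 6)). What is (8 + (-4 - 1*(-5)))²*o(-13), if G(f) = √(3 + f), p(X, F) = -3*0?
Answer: 27378 + 81*√3 ≈ 27518.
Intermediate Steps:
p(X, F) = 0
o(q) = √3 + 2*q² (o(q) = (q² + q*q) + √(3 + 0) = (q² + q²) + √3 = 2*q² + √3 = √3 + 2*q²)
(8 + (-4 - 1*(-5)))²*o(-13) = (8 + (-4 - 1*(-5)))²*(√3 + 2*(-13)²) = (8 + (-4 + 5))²*(√3 + 2*169) = (8 + 1)²*(√3 + 338) = 9²*(338 + √3) = 81*(338 + √3) = 27378 + 81*√3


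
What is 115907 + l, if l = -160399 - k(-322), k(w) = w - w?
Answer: -44492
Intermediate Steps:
k(w) = 0
l = -160399 (l = -160399 - 1*0 = -160399 + 0 = -160399)
115907 + l = 115907 - 160399 = -44492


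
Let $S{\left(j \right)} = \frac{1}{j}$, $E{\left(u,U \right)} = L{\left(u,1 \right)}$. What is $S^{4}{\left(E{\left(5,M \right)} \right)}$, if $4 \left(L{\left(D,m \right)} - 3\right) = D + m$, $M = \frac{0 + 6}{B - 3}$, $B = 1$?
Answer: $\frac{16}{6561} \approx 0.0024387$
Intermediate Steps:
$M = -3$ ($M = \frac{0 + 6}{1 - 3} = \frac{6}{-2} = 6 \left(- \frac{1}{2}\right) = -3$)
$L{\left(D,m \right)} = 3 + \frac{D}{4} + \frac{m}{4}$ ($L{\left(D,m \right)} = 3 + \frac{D + m}{4} = 3 + \left(\frac{D}{4} + \frac{m}{4}\right) = 3 + \frac{D}{4} + \frac{m}{4}$)
$E{\left(u,U \right)} = \frac{13}{4} + \frac{u}{4}$ ($E{\left(u,U \right)} = 3 + \frac{u}{4} + \frac{1}{4} \cdot 1 = 3 + \frac{u}{4} + \frac{1}{4} = \frac{13}{4} + \frac{u}{4}$)
$S^{4}{\left(E{\left(5,M \right)} \right)} = \left(\frac{1}{\frac{13}{4} + \frac{1}{4} \cdot 5}\right)^{4} = \left(\frac{1}{\frac{13}{4} + \frac{5}{4}}\right)^{4} = \left(\frac{1}{\frac{9}{2}}\right)^{4} = \left(\frac{2}{9}\right)^{4} = \frac{16}{6561}$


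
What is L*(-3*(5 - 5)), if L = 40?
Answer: 0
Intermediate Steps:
L*(-3*(5 - 5)) = 40*(-3*(5 - 5)) = 40*(-3*0) = 40*0 = 0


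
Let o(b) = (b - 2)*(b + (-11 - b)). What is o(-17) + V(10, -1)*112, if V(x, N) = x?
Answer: 1329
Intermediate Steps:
o(b) = 22 - 11*b (o(b) = (-2 + b)*(-11) = 22 - 11*b)
o(-17) + V(10, -1)*112 = (22 - 11*(-17)) + 10*112 = (22 + 187) + 1120 = 209 + 1120 = 1329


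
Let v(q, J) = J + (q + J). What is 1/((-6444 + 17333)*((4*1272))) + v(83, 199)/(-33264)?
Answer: -555185861/38394439776 ≈ -0.014460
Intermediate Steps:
v(q, J) = q + 2*J (v(q, J) = J + (J + q) = q + 2*J)
1/((-6444 + 17333)*((4*1272))) + v(83, 199)/(-33264) = 1/((-6444 + 17333)*((4*1272))) + (83 + 2*199)/(-33264) = 1/(10889*5088) + (83 + 398)*(-1/33264) = (1/10889)*(1/5088) + 481*(-1/33264) = 1/55403232 - 481/33264 = -555185861/38394439776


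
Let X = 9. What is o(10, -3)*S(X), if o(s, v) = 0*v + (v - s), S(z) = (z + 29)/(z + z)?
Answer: -247/9 ≈ -27.444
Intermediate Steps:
S(z) = (29 + z)/(2*z) (S(z) = (29 + z)/((2*z)) = (29 + z)*(1/(2*z)) = (29 + z)/(2*z))
o(s, v) = v - s (o(s, v) = 0 + (v - s) = v - s)
o(10, -3)*S(X) = (-3 - 1*10)*((1/2)*(29 + 9)/9) = (-3 - 10)*((1/2)*(1/9)*38) = -13*19/9 = -247/9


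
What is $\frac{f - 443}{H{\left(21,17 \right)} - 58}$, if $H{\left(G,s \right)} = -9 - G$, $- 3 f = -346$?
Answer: $\frac{983}{264} \approx 3.7235$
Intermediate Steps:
$f = \frac{346}{3}$ ($f = \left(- \frac{1}{3}\right) \left(-346\right) = \frac{346}{3} \approx 115.33$)
$\frac{f - 443}{H{\left(21,17 \right)} - 58} = \frac{\frac{346}{3} - 443}{\left(-9 - 21\right) - 58} = - \frac{983}{3 \left(\left(-9 - 21\right) - 58\right)} = - \frac{983}{3 \left(-30 - 58\right)} = - \frac{983}{3 \left(-88\right)} = \left(- \frac{983}{3}\right) \left(- \frac{1}{88}\right) = \frac{983}{264}$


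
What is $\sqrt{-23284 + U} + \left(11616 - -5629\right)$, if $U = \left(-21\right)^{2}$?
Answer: $17245 + i \sqrt{22843} \approx 17245.0 + 151.14 i$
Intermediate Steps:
$U = 441$
$\sqrt{-23284 + U} + \left(11616 - -5629\right) = \sqrt{-23284 + 441} + \left(11616 - -5629\right) = \sqrt{-22843} + \left(11616 + 5629\right) = i \sqrt{22843} + 17245 = 17245 + i \sqrt{22843}$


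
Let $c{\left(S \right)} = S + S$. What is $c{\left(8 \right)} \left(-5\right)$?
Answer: $-80$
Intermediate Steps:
$c{\left(S \right)} = 2 S$
$c{\left(8 \right)} \left(-5\right) = 2 \cdot 8 \left(-5\right) = 16 \left(-5\right) = -80$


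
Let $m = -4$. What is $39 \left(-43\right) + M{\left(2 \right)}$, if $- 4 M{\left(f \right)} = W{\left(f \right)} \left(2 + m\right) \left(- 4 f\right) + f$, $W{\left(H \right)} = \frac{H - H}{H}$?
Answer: $- \frac{3355}{2} \approx -1677.5$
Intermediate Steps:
$W{\left(H \right)} = 0$ ($W{\left(H \right)} = \frac{0}{H} = 0$)
$M{\left(f \right)} = - \frac{f}{4}$ ($M{\left(f \right)} = - \frac{0 \left(2 - 4\right) \left(- 4 f\right) + f}{4} = - \frac{0 \left(- 2 \left(- 4 f\right)\right) + f}{4} = - \frac{0 \cdot 8 f + f}{4} = - \frac{0 + f}{4} = - \frac{f}{4}$)
$39 \left(-43\right) + M{\left(2 \right)} = 39 \left(-43\right) - \frac{1}{2} = -1677 - \frac{1}{2} = - \frac{3355}{2}$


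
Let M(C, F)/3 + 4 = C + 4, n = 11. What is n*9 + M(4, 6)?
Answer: 111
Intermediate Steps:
M(C, F) = 3*C (M(C, F) = -12 + 3*(C + 4) = -12 + 3*(4 + C) = -12 + (12 + 3*C) = 3*C)
n*9 + M(4, 6) = 11*9 + 3*4 = 99 + 12 = 111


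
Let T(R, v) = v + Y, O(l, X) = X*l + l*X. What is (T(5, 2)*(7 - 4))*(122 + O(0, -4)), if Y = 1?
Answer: 1098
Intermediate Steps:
O(l, X) = 2*X*l (O(l, X) = X*l + X*l = 2*X*l)
T(R, v) = 1 + v (T(R, v) = v + 1 = 1 + v)
(T(5, 2)*(7 - 4))*(122 + O(0, -4)) = ((1 + 2)*(7 - 4))*(122 + 2*(-4)*0) = (3*3)*(122 + 0) = 9*122 = 1098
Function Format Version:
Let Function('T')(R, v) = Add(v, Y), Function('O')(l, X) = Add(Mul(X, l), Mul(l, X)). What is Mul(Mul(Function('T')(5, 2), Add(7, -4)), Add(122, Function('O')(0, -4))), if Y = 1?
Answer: 1098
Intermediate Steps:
Function('O')(l, X) = Mul(2, X, l) (Function('O')(l, X) = Add(Mul(X, l), Mul(X, l)) = Mul(2, X, l))
Function('T')(R, v) = Add(1, v) (Function('T')(R, v) = Add(v, 1) = Add(1, v))
Mul(Mul(Function('T')(5, 2), Add(7, -4)), Add(122, Function('O')(0, -4))) = Mul(Mul(Add(1, 2), Add(7, -4)), Add(122, Mul(2, -4, 0))) = Mul(Mul(3, 3), Add(122, 0)) = Mul(9, 122) = 1098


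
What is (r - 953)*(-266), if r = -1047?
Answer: 532000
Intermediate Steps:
(r - 953)*(-266) = (-1047 - 953)*(-266) = -2000*(-266) = 532000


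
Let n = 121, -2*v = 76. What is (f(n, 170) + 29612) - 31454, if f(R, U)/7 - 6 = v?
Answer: -2066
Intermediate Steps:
v = -38 (v = -½*76 = -38)
f(R, U) = -224 (f(R, U) = 42 + 7*(-38) = 42 - 266 = -224)
(f(n, 170) + 29612) - 31454 = (-224 + 29612) - 31454 = 29388 - 31454 = -2066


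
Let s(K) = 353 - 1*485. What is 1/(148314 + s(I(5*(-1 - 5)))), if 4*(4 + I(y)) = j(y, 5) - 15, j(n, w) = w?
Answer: 1/148182 ≈ 6.7485e-6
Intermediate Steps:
I(y) = -13/2 (I(y) = -4 + (5 - 15)/4 = -4 + (¼)*(-10) = -4 - 5/2 = -13/2)
s(K) = -132 (s(K) = 353 - 485 = -132)
1/(148314 + s(I(5*(-1 - 5)))) = 1/(148314 - 132) = 1/148182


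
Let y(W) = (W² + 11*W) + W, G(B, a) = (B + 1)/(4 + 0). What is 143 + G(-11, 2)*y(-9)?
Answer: 421/2 ≈ 210.50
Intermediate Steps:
G(B, a) = ¼ + B/4 (G(B, a) = (1 + B)/4 = (1 + B)*(¼) = ¼ + B/4)
y(W) = W² + 12*W
143 + G(-11, 2)*y(-9) = 143 + (¼ + (¼)*(-11))*(-9*(12 - 9)) = 143 + (¼ - 11/4)*(-9*3) = 143 - 5/2*(-27) = 143 + 135/2 = 421/2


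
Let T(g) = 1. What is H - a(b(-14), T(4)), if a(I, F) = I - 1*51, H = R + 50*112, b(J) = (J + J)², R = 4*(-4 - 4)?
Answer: 4835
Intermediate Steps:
R = -32 (R = 4*(-8) = -32)
b(J) = 4*J² (b(J) = (2*J)² = 4*J²)
H = 5568 (H = -32 + 50*112 = -32 + 5600 = 5568)
a(I, F) = -51 + I (a(I, F) = I - 51 = -51 + I)
H - a(b(-14), T(4)) = 5568 - (-51 + 4*(-14)²) = 5568 - (-51 + 4*196) = 5568 - (-51 + 784) = 5568 - 1*733 = 5568 - 733 = 4835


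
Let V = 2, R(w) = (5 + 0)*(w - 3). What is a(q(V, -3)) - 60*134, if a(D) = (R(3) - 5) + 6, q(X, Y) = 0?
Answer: -8039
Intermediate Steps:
R(w) = -15 + 5*w (R(w) = 5*(-3 + w) = -15 + 5*w)
a(D) = 1 (a(D) = ((-15 + 5*3) - 5) + 6 = ((-15 + 15) - 5) + 6 = (0 - 5) + 6 = -5 + 6 = 1)
a(q(V, -3)) - 60*134 = 1 - 60*134 = 1 - 8040 = -8039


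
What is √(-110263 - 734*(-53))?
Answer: 9*I*√881 ≈ 267.13*I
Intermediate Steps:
√(-110263 - 734*(-53)) = √(-110263 + 38902) = √(-71361) = 9*I*√881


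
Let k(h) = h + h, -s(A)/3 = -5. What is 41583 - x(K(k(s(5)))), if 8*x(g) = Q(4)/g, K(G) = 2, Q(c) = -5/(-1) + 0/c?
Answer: 665323/16 ≈ 41583.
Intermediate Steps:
s(A) = 15 (s(A) = -3*(-5) = 15)
Q(c) = 5 (Q(c) = -5*(-1) + 0 = 5 + 0 = 5)
k(h) = 2*h
x(g) = 5/(8*g) (x(g) = (5/g)/8 = 5/(8*g))
41583 - x(K(k(s(5)))) = 41583 - 5/(8*2) = 41583 - 1*5/16 = 41583 - 5/16 = 665323/16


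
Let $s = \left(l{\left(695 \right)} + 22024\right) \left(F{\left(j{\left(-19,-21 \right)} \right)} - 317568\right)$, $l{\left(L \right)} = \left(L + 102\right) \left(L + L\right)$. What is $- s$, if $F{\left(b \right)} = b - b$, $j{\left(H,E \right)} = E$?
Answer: $358805475072$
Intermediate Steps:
$F{\left(b \right)} = 0$
$l{\left(L \right)} = 2 L \left(102 + L\right)$ ($l{\left(L \right)} = \left(102 + L\right) 2 L = 2 L \left(102 + L\right)$)
$s = -358805475072$ ($s = \left(2 \cdot 695 \left(102 + 695\right) + 22024\right) \left(0 - 317568\right) = \left(2 \cdot 695 \cdot 797 + 22024\right) \left(-317568\right) = \left(1107830 + 22024\right) \left(-317568\right) = 1129854 \left(-317568\right) = -358805475072$)
$- s = \left(-1\right) \left(-358805475072\right) = 358805475072$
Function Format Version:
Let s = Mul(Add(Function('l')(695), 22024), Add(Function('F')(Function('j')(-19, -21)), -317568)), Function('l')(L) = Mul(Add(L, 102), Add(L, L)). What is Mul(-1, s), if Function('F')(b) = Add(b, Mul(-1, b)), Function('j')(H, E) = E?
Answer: 358805475072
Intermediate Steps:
Function('F')(b) = 0
Function('l')(L) = Mul(2, L, Add(102, L)) (Function('l')(L) = Mul(Add(102, L), Mul(2, L)) = Mul(2, L, Add(102, L)))
s = -358805475072 (s = Mul(Add(Mul(2, 695, Add(102, 695)), 22024), Add(0, -317568)) = Mul(Add(Mul(2, 695, 797), 22024), -317568) = Mul(Add(1107830, 22024), -317568) = Mul(1129854, -317568) = -358805475072)
Mul(-1, s) = Mul(-1, -358805475072) = 358805475072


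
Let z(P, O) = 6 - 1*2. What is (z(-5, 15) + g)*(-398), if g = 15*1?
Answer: -7562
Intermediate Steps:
z(P, O) = 4 (z(P, O) = 6 - 2 = 4)
g = 15
(z(-5, 15) + g)*(-398) = (4 + 15)*(-398) = 19*(-398) = -7562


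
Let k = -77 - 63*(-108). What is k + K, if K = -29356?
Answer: -22629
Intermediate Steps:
k = 6727 (k = -77 + 6804 = 6727)
k + K = 6727 - 29356 = -22629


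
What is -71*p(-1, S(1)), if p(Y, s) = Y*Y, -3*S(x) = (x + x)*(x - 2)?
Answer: -71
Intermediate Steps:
S(x) = -2*x*(-2 + x)/3 (S(x) = -(x + x)*(x - 2)/3 = -2*x*(-2 + x)/3)
p(Y, s) = Y**2
-71*p(-1, S(1)) = -71*(-1)**2 = -71*1 = -71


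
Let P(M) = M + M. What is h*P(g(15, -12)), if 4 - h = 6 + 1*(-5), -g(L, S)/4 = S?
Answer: 288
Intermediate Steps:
g(L, S) = -4*S
P(M) = 2*M
h = 3 (h = 4 - (6 + 1*(-5)) = 4 - (6 - 5) = 4 - 1*1 = 4 - 1 = 3)
h*P(g(15, -12)) = 3*(2*(-4*(-12))) = 3*(2*48) = 3*96 = 288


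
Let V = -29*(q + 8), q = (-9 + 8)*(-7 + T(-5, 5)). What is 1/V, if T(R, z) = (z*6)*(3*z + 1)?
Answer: 1/13485 ≈ 7.4156e-5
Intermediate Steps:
T(R, z) = 6*z*(1 + 3*z) (T(R, z) = (6*z)*(1 + 3*z) = 6*z*(1 + 3*z))
q = -473 (q = (-9 + 8)*(-7 + 6*5*(1 + 3*5)) = -(-7 + 6*5*(1 + 15)) = -(-7 + 6*5*16) = -(-7 + 480) = -1*473 = -473)
V = 13485 (V = -29*(-473 + 8) = -29*(-465) = 13485)
1/V = 1/13485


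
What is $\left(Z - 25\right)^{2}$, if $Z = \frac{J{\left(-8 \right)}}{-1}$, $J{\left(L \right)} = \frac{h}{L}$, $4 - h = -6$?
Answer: $\frac{9025}{16} \approx 564.06$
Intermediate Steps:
$h = 10$ ($h = 4 - -6 = 4 + 6 = 10$)
$J{\left(L \right)} = \frac{10}{L}$
$Z = \frac{5}{4}$ ($Z = \frac{10 \frac{1}{-8}}{-1} = 10 \left(- \frac{1}{8}\right) \left(-1\right) = \left(- \frac{5}{4}\right) \left(-1\right) = \frac{5}{4} \approx 1.25$)
$\left(Z - 25\right)^{2} = \left(\frac{5}{4} - 25\right)^{2} = \left(- \frac{95}{4}\right)^{2} = \frac{9025}{16}$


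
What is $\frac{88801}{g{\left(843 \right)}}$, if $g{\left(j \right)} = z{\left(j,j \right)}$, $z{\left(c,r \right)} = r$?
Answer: $\frac{88801}{843} \approx 105.34$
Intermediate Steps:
$g{\left(j \right)} = j$
$\frac{88801}{g{\left(843 \right)}} = \frac{88801}{843}$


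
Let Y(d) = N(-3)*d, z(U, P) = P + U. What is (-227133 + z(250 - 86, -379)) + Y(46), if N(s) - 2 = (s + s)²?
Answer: -225600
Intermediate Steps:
N(s) = 2 + 4*s² (N(s) = 2 + (s + s)² = 2 + (2*s)² = 2 + 4*s²)
Y(d) = 38*d (Y(d) = (2 + 4*(-3)²)*d = (2 + 4*9)*d = (2 + 36)*d = 38*d)
(-227133 + z(250 - 86, -379)) + Y(46) = (-227133 + (-379 + (250 - 86))) + 38*46 = (-227133 + (-379 + 164)) + 1748 = (-227133 - 215) + 1748 = -227348 + 1748 = -225600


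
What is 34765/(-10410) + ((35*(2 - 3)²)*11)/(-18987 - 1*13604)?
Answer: -227406793/67854462 ≈ -3.3514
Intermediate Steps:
34765/(-10410) + ((35*(2 - 3)²)*11)/(-18987 - 1*13604) = 34765*(-1/10410) + ((35*(-1)²)*11)/(-18987 - 13604) = -6953/2082 + ((35*1)*11)/(-32591) = -6953/2082 + (35*11)*(-1/32591) = -6953/2082 + 385*(-1/32591) = -6953/2082 - 385/32591 = -227406793/67854462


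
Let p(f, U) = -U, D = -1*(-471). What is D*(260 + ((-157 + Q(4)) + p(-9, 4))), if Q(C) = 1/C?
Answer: 186987/4 ≈ 46747.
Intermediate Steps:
D = 471
D*(260 + ((-157 + Q(4)) + p(-9, 4))) = 471*(260 + ((-157 + 1/4) - 1*4)) = 471*(260 + ((-157 + 1/4) - 4)) = 471*(260 + (-627/4 - 4)) = 471*(260 - 643/4) = 471*(397/4) = 186987/4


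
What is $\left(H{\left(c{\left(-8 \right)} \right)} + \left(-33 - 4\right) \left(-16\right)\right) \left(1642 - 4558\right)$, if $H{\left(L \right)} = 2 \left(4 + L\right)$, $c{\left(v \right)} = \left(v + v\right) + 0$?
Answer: $-1656288$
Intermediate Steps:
$c{\left(v \right)} = 2 v$ ($c{\left(v \right)} = 2 v + 0 = 2 v$)
$H{\left(L \right)} = 8 + 2 L$
$\left(H{\left(c{\left(-8 \right)} \right)} + \left(-33 - 4\right) \left(-16\right)\right) \left(1642 - 4558\right) = \left(\left(8 + 2 \cdot 2 \left(-8\right)\right) + \left(-33 - 4\right) \left(-16\right)\right) \left(1642 - 4558\right) = \left(\left(8 + 2 \left(-16\right)\right) - -592\right) \left(-2916\right) = \left(\left(8 - 32\right) + 592\right) \left(-2916\right) = \left(-24 + 592\right) \left(-2916\right) = 568 \left(-2916\right) = -1656288$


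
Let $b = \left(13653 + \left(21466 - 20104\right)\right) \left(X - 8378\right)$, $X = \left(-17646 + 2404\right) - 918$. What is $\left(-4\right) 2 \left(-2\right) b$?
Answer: $-5895009120$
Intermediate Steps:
$X = -16160$ ($X = -15242 - 918 = -16160$)
$b = -368438070$ ($b = \left(13653 + \left(21466 - 20104\right)\right) \left(-16160 - 8378\right) = \left(13653 + \left(21466 - 20104\right)\right) \left(-24538\right) = \left(13653 + 1362\right) \left(-24538\right) = 15015 \left(-24538\right) = -368438070$)
$\left(-4\right) 2 \left(-2\right) b = \left(-4\right) 2 \left(-2\right) \left(-368438070\right) = \left(-8\right) \left(-2\right) \left(-368438070\right) = 16 \left(-368438070\right) = -5895009120$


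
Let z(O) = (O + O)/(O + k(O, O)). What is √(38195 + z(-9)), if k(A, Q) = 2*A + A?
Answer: 7*√3118/2 ≈ 195.44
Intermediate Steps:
k(A, Q) = 3*A
z(O) = ½ (z(O) = (O + O)/(O + 3*O) = (2*O)/((4*O)) = (2*O)*(1/(4*O)) = ½)
√(38195 + z(-9)) = √(38195 + ½) = √(76391/2) = 7*√3118/2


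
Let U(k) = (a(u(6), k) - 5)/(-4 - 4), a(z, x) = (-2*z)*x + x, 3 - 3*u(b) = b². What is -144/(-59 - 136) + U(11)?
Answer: -1967/65 ≈ -30.262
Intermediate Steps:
u(b) = 1 - b²/3
a(z, x) = x - 2*x*z (a(z, x) = -2*x*z + x = x - 2*x*z)
U(k) = 5/8 - 23*k/8 (U(k) = (k*(1 - 2*(1 - ⅓*6²)) - 5)/(-4 - 4) = (k*(1 - 2*(1 - ⅓*36)) - 5)/(-8) = (k*(1 - 2*(1 - 12)) - 5)*(-⅛) = (k*(1 - 2*(-11)) - 5)*(-⅛) = (k*(1 + 22) - 5)*(-⅛) = (k*23 - 5)*(-⅛) = (23*k - 5)*(-⅛) = (-5 + 23*k)*(-⅛) = 5/8 - 23*k/8)
-144/(-59 - 136) + U(11) = -144/(-59 - 136) + (5/8 - 23/8*11) = -144/(-195) + (5/8 - 253/8) = -1/195*(-144) - 31 = 48/65 - 31 = -1967/65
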